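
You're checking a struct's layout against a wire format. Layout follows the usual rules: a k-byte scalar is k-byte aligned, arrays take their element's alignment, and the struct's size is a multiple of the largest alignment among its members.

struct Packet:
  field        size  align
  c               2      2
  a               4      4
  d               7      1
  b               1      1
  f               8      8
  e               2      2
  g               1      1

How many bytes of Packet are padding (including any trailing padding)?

@0: c [2B, align 2] → 2
+2 pad (align 4)
@4: a [4B, align 4] → 8
@8: d [7B, align 1] → 15
@15: b [1B, align 1] → 16
@16: f [8B, align 8] → 24
@24: e [2B, align 2] → 26
@26: g [1B, align 1] → 27
+5 tail pad (align 8)
size 32, align 8
data bytes 25, size 32 → padding 7

7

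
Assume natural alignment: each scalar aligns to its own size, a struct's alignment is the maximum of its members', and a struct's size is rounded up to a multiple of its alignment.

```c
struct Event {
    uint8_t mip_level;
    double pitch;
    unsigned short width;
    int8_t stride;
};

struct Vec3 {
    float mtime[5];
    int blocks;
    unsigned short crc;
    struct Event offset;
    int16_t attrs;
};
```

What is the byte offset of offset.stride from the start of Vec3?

Event: 0..1  mip_level  (1B, 1-aligned); 1..8  -- padding (7B); 8..16  pitch  (8B, 8-aligned); 16..18  width  (2B, 2-aligned); 18..19  stride  (1B, 1-aligned); 19..24  -- tail padding (5B); sizeof = 24, alignof = 8
0..20  mtime  (20B, 4-aligned)
20..24  blocks  (4B, 4-aligned)
24..26  crc  (2B, 2-aligned)
26..32  -- padding (6B)
32..56  offset  (24B, 8-aligned)
within Event: stride at 18
32 + 18 = 50

50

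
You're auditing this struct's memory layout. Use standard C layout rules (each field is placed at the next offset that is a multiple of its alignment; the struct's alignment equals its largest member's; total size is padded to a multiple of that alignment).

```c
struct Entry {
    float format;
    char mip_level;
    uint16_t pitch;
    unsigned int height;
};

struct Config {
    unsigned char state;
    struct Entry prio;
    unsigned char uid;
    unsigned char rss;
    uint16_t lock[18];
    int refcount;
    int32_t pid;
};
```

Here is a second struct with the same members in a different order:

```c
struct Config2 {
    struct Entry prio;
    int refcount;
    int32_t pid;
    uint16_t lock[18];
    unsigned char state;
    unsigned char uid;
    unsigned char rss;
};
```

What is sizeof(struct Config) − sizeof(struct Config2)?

4

Entry: 0..4  format  (4B, 4-aligned); 4..5  mip_level  (1B, 1-aligned); 5..6  -- padding (1B); 6..8  pitch  (2B, 2-aligned); 8..12  height  (4B, 4-aligned); sizeof = 12, alignof = 4
0..1  state  (1B, 1-aligned)
1..4  -- padding (3B)
4..16  prio  (12B, 4-aligned)
16..17  uid  (1B, 1-aligned)
17..18  rss  (1B, 1-aligned)
18..54  lock  (36B, 2-aligned)
54..56  -- padding (2B)
56..60  refcount  (4B, 4-aligned)
60..64  pid  (4B, 4-aligned)
sizeof = 64, alignof = 4
— Config2 —
0..12  prio  (12B, 4-aligned)
12..16  refcount  (4B, 4-aligned)
16..20  pid  (4B, 4-aligned)
20..56  lock  (36B, 2-aligned)
56..57  state  (1B, 1-aligned)
57..58  uid  (1B, 1-aligned)
58..59  rss  (1B, 1-aligned)
59..60  -- tail padding (1B)
sizeof = 60, alignof = 4
64 − 60 = 4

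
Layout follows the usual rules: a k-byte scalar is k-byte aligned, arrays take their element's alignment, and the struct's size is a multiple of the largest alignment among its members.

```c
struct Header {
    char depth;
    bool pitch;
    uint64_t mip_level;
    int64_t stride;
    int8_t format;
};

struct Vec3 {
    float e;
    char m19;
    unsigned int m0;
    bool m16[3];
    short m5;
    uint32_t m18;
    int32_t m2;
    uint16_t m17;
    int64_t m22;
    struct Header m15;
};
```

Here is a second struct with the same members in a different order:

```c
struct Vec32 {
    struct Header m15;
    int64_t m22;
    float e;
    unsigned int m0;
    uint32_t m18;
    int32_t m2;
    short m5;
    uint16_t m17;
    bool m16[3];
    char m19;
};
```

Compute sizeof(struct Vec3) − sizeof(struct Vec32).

Header: depth at 0 (size 1, align 1) → ends 1; pitch at 1 (size 1, align 1) → ends 2; pad 6 to align 8 for mip_level; mip_level at 8 (size 8, align 8) → ends 16; stride at 16 (size 8, align 8) → ends 24; format at 24 (size 1, align 1) → ends 25; tail pad 7 to reach multiple of 8; total 32 bytes, alignment 8
e at 0 (size 4, align 4) → ends 4
m19 at 4 (size 1, align 1) → ends 5
pad 3 to align 4 for m0
m0 at 8 (size 4, align 4) → ends 12
m16 at 12 (size 3, align 1) → ends 15
pad 1 to align 2 for m5
m5 at 16 (size 2, align 2) → ends 18
pad 2 to align 4 for m18
m18 at 20 (size 4, align 4) → ends 24
m2 at 24 (size 4, align 4) → ends 28
m17 at 28 (size 2, align 2) → ends 30
pad 2 to align 8 for m22
m22 at 32 (size 8, align 8) → ends 40
m15 at 40 (size 32, align 8) → ends 72
total 72 bytes, alignment 8
— Vec32 —
m15 at 0 (size 32, align 8) → ends 32
m22 at 32 (size 8, align 8) → ends 40
e at 40 (size 4, align 4) → ends 44
m0 at 44 (size 4, align 4) → ends 48
m18 at 48 (size 4, align 4) → ends 52
m2 at 52 (size 4, align 4) → ends 56
m5 at 56 (size 2, align 2) → ends 58
m17 at 58 (size 2, align 2) → ends 60
m16 at 60 (size 3, align 1) → ends 63
m19 at 63 (size 1, align 1) → ends 64
total 64 bytes, alignment 8
72 − 64 = 8

8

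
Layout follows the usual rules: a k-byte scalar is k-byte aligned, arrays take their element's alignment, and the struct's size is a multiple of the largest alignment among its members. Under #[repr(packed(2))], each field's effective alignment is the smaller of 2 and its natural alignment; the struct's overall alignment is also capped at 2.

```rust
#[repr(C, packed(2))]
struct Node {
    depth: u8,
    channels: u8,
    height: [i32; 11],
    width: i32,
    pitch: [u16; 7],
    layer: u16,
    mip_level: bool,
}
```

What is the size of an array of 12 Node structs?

depth at 0 (size 1, align 1) → ends 1
channels at 1 (size 1, align 1) → ends 2
height at 2 (size 44, align 2) → ends 46
width at 46 (size 4, align 2) → ends 50
pitch at 50 (size 14, align 2) → ends 64
layer at 64 (size 2, align 2) → ends 66
mip_level at 66 (size 1, align 1) → ends 67
tail pad 1 to reach multiple of 2
total 68 bytes, alignment 2
array of 12: 12 × 68 = 816

816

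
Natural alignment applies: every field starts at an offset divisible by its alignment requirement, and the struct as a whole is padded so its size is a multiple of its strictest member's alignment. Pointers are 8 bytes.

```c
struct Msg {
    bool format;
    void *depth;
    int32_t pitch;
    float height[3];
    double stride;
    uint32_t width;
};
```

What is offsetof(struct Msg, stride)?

32

0..1  format  (1B, 1-aligned)
1..8  -- padding (7B)
8..16  depth  (8B, 8-aligned)
16..20  pitch  (4B, 4-aligned)
20..32  height  (12B, 4-aligned)
32..40  stride  (8B, 8-aligned)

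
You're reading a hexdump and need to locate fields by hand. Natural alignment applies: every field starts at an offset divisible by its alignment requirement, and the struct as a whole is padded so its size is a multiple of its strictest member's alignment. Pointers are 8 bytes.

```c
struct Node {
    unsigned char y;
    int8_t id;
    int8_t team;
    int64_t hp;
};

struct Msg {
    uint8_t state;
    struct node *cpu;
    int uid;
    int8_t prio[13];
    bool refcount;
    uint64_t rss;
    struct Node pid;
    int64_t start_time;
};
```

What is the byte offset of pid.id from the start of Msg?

Node: 0..1  y  (1B, 1-aligned); 1..2  id  (1B, 1-aligned); 2..3  team  (1B, 1-aligned); 3..8  -- padding (5B); 8..16  hp  (8B, 8-aligned); sizeof = 16, alignof = 8
0..1  state  (1B, 1-aligned)
1..8  -- padding (7B)
8..16  cpu  (8B, 8-aligned)
16..20  uid  (4B, 4-aligned)
20..33  prio  (13B, 1-aligned)
33..34  refcount  (1B, 1-aligned)
34..40  -- padding (6B)
40..48  rss  (8B, 8-aligned)
48..64  pid  (16B, 8-aligned)
within Node: id at 1
48 + 1 = 49

49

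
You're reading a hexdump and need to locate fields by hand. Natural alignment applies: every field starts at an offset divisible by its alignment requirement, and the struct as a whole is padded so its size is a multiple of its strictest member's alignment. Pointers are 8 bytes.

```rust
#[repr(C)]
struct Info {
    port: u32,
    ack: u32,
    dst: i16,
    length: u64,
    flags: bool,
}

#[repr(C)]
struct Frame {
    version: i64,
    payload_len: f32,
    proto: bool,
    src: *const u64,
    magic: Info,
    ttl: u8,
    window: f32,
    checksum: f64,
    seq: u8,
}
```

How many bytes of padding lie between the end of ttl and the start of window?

3

Info: port at 0 (size 4, align 4) → ends 4; ack at 4 (size 4, align 4) → ends 8; dst at 8 (size 2, align 2) → ends 10; pad 6 to align 8 for length; length at 16 (size 8, align 8) → ends 24; flags at 24 (size 1, align 1) → ends 25; tail pad 7 to reach multiple of 8; total 32 bytes, alignment 8
version at 0 (size 8, align 8) → ends 8
payload_len at 8 (size 4, align 4) → ends 12
proto at 12 (size 1, align 1) → ends 13
pad 3 to align 8 for src
src at 16 (size 8, align 8) → ends 24
magic at 24 (size 32, align 8) → ends 56
ttl at 56 (size 1, align 1) → ends 57
pad 3 to align 4 for window
window at 60 (size 4, align 4) → ends 64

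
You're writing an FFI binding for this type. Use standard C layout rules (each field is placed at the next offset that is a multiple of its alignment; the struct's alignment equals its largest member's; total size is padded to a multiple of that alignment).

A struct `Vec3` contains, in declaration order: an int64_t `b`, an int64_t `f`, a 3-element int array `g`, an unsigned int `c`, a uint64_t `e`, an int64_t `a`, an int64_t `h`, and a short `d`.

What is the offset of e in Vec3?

0..8  b  (8B, 8-aligned)
8..16  f  (8B, 8-aligned)
16..28  g  (12B, 4-aligned)
28..32  c  (4B, 4-aligned)
32..40  e  (8B, 8-aligned)

32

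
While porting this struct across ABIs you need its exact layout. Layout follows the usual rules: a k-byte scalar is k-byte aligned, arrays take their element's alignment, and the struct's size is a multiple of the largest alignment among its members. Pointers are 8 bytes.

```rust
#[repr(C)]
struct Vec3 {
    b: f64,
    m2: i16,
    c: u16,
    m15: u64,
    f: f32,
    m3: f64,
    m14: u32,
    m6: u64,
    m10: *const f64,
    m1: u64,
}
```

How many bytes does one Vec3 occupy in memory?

72

0..8  b  (8B, 8-aligned)
8..10  m2  (2B, 2-aligned)
10..12  c  (2B, 2-aligned)
12..16  -- padding (4B)
16..24  m15  (8B, 8-aligned)
24..28  f  (4B, 4-aligned)
28..32  -- padding (4B)
32..40  m3  (8B, 8-aligned)
40..44  m14  (4B, 4-aligned)
44..48  -- padding (4B)
48..56  m6  (8B, 8-aligned)
56..64  m10  (8B, 8-aligned)
64..72  m1  (8B, 8-aligned)
sizeof = 72, alignof = 8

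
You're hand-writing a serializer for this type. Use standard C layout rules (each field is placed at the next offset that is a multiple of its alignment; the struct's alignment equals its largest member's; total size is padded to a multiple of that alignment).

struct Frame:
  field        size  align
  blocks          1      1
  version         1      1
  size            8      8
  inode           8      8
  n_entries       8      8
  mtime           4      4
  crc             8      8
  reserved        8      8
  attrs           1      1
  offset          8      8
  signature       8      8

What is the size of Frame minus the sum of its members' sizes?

17

@0: blocks [1B, align 1] → 1
@1: version [1B, align 1] → 2
+6 pad (align 8)
@8: size [8B, align 8] → 16
@16: inode [8B, align 8] → 24
@24: n_entries [8B, align 8] → 32
@32: mtime [4B, align 4] → 36
+4 pad (align 8)
@40: crc [8B, align 8] → 48
@48: reserved [8B, align 8] → 56
@56: attrs [1B, align 1] → 57
+7 pad (align 8)
@64: offset [8B, align 8] → 72
@72: signature [8B, align 8] → 80
size 80, align 8
data bytes 63, size 80 → padding 17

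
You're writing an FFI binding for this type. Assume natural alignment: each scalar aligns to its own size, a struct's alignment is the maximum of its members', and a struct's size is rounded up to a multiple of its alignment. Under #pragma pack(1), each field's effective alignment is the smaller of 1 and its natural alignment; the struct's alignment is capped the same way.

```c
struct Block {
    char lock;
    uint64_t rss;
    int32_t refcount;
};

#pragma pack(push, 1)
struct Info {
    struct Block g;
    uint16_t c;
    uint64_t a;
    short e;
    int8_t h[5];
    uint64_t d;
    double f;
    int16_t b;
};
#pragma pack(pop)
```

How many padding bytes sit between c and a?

0

Block: @0: lock [1B, align 1] → 1; +7 pad (align 8); @8: rss [8B, align 8] → 16; @16: refcount [4B, align 4] → 20; +4 tail pad (align 8); size 24, align 8
@0: g [24B, align 1] → 24
@24: c [2B, align 1] → 26
@26: a [8B, align 1] → 34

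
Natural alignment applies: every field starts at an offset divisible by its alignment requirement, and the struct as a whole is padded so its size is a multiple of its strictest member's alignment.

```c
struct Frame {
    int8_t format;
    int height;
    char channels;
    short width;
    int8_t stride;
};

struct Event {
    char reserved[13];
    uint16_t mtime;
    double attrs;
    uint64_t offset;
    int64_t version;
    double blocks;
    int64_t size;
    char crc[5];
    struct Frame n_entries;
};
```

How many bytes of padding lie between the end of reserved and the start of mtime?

Frame: format at 0 (size 1, align 1) → ends 1; pad 3 to align 4 for height; height at 4 (size 4, align 4) → ends 8; channels at 8 (size 1, align 1) → ends 9; pad 1 to align 2 for width; width at 10 (size 2, align 2) → ends 12; stride at 12 (size 1, align 1) → ends 13; tail pad 3 to reach multiple of 4; total 16 bytes, alignment 4
reserved at 0 (size 13, align 1) → ends 13
pad 1 to align 2 for mtime
mtime at 14 (size 2, align 2) → ends 16

1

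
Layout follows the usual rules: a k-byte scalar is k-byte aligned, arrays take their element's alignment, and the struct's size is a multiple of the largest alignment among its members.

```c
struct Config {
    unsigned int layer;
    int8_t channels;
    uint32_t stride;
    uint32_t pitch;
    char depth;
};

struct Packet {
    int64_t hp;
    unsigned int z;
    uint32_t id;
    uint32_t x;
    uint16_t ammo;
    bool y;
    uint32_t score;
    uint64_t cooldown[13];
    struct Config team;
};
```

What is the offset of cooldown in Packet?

32

Config: @0: layer [4B, align 4] → 4; @4: channels [1B, align 1] → 5; +3 pad (align 4); @8: stride [4B, align 4] → 12; @12: pitch [4B, align 4] → 16; @16: depth [1B, align 1] → 17; +3 tail pad (align 4); size 20, align 4
@0: hp [8B, align 8] → 8
@8: z [4B, align 4] → 12
@12: id [4B, align 4] → 16
@16: x [4B, align 4] → 20
@20: ammo [2B, align 2] → 22
@22: y [1B, align 1] → 23
+1 pad (align 4)
@24: score [4B, align 4] → 28
+4 pad (align 8)
@32: cooldown [104B, align 8] → 136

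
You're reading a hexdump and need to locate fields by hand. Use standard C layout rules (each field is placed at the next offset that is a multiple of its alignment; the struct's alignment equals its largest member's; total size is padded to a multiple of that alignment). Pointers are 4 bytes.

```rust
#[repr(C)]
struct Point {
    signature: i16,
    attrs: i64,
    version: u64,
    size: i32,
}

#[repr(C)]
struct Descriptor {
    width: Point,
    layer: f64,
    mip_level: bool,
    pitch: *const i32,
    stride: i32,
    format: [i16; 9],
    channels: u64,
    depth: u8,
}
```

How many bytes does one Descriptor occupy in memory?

Point: signature at 0 (size 2, align 2) → ends 2; pad 6 to align 8 for attrs; attrs at 8 (size 8, align 8) → ends 16; version at 16 (size 8, align 8) → ends 24; size at 24 (size 4, align 4) → ends 28; tail pad 4 to reach multiple of 8; total 32 bytes, alignment 8
width at 0 (size 32, align 8) → ends 32
layer at 32 (size 8, align 8) → ends 40
mip_level at 40 (size 1, align 1) → ends 41
pad 3 to align 4 for pitch
pitch at 44 (size 4, align 4) → ends 48
stride at 48 (size 4, align 4) → ends 52
format at 52 (size 18, align 2) → ends 70
pad 2 to align 8 for channels
channels at 72 (size 8, align 8) → ends 80
depth at 80 (size 1, align 1) → ends 81
tail pad 7 to reach multiple of 8
total 88 bytes, alignment 8

88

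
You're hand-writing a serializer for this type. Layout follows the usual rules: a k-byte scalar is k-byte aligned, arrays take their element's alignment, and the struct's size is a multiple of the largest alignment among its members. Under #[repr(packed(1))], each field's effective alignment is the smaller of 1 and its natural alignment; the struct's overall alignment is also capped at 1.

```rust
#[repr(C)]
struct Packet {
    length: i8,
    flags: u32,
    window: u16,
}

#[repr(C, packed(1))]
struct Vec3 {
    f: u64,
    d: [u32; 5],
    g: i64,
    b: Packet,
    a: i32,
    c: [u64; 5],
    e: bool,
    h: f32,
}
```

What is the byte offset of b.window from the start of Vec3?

Packet: @0: length [1B, align 1] → 1; +3 pad (align 4); @4: flags [4B, align 4] → 8; @8: window [2B, align 2] → 10; +2 tail pad (align 4); size 12, align 4
@0: f [8B, align 1] → 8
@8: d [20B, align 1] → 28
@28: g [8B, align 1] → 36
@36: b [12B, align 1] → 48
within Packet: window at 8
36 + 8 = 44

44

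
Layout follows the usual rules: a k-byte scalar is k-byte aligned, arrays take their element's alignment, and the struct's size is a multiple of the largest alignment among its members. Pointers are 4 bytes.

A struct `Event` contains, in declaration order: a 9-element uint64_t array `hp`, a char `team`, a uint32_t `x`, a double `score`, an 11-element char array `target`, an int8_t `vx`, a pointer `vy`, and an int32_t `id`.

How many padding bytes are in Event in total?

7

@0: hp [72B, align 8] → 72
@72: team [1B, align 1] → 73
+3 pad (align 4)
@76: x [4B, align 4] → 80
@80: score [8B, align 8] → 88
@88: target [11B, align 1] → 99
@99: vx [1B, align 1] → 100
@100: vy [4B, align 4] → 104
@104: id [4B, align 4] → 108
+4 tail pad (align 8)
size 112, align 8
data bytes 105, size 112 → padding 7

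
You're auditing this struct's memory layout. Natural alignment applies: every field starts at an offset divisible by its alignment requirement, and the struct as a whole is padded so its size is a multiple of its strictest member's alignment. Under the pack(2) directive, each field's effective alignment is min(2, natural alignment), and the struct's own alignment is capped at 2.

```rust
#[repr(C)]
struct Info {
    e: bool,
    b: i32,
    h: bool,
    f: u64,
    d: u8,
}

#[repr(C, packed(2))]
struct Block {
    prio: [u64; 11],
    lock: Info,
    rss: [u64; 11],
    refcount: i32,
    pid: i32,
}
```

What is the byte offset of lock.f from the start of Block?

104

Info: 0..1  e  (1B, 1-aligned); 1..4  -- padding (3B); 4..8  b  (4B, 4-aligned); 8..9  h  (1B, 1-aligned); 9..16  -- padding (7B); 16..24  f  (8B, 8-aligned); 24..25  d  (1B, 1-aligned); 25..32  -- tail padding (7B); sizeof = 32, alignof = 8
0..88  prio  (88B, 2-aligned)
88..120  lock  (32B, 2-aligned)
within Info: f at 16
88 + 16 = 104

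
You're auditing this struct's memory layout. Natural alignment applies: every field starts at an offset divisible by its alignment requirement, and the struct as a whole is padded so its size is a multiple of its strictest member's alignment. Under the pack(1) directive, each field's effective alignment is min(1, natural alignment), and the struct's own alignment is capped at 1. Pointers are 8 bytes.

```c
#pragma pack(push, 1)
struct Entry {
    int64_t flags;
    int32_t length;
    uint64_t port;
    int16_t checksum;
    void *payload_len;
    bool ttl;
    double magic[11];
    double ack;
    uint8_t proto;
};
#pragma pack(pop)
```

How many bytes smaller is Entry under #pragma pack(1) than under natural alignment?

natural layout:
  flags at 0 (size 8, align 8) → ends 8
  length at 8 (size 4, align 4) → ends 12
  pad 4 to align 8 for port
  port at 16 (size 8, align 8) → ends 24
  checksum at 24 (size 2, align 2) → ends 26
  pad 6 to align 8 for payload_len
  payload_len at 32 (size 8, align 8) → ends 40
  ttl at 40 (size 1, align 1) → ends 41
  pad 7 to align 8 for magic
  magic at 48 (size 88, align 8) → ends 136
  ack at 136 (size 8, align 8) → ends 144
  proto at 144 (size 1, align 1) → ends 145
  tail pad 7 to reach multiple of 8
  total 152 bytes, alignment 8
packed(1) layout:
  flags at 0 (size 8, align 1) → ends 8
  length at 8 (size 4, align 1) → ends 12
  port at 12 (size 8, align 1) → ends 20
  checksum at 20 (size 2, align 1) → ends 22
  payload_len at 22 (size 8, align 1) → ends 30
  ttl at 30 (size 1, align 1) → ends 31
  magic at 31 (size 88, align 1) → ends 119
  ack at 119 (size 8, align 1) → ends 127
  proto at 127 (size 1, align 1) → ends 128
  total 128 bytes, alignment 1
152 − 128 = 24

24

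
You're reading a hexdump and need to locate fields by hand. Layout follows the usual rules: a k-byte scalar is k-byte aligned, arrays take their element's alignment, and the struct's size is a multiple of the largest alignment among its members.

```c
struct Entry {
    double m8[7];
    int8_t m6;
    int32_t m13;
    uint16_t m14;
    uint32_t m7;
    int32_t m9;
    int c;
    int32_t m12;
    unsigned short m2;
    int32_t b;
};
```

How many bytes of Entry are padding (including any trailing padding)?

11

0..56  m8  (56B, 8-aligned)
56..57  m6  (1B, 1-aligned)
57..60  -- padding (3B)
60..64  m13  (4B, 4-aligned)
64..66  m14  (2B, 2-aligned)
66..68  -- padding (2B)
68..72  m7  (4B, 4-aligned)
72..76  m9  (4B, 4-aligned)
76..80  c  (4B, 4-aligned)
80..84  m12  (4B, 4-aligned)
84..86  m2  (2B, 2-aligned)
86..88  -- padding (2B)
88..92  b  (4B, 4-aligned)
92..96  -- tail padding (4B)
sizeof = 96, alignof = 8
data bytes 85, size 96 → padding 11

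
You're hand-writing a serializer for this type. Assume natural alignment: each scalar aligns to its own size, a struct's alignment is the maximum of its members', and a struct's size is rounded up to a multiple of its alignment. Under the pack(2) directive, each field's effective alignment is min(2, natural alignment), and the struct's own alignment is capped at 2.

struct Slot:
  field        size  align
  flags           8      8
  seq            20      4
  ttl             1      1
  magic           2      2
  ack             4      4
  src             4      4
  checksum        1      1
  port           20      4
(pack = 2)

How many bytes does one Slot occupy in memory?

62 bytes

0..8  flags  (8B, 2-aligned)
8..28  seq  (20B, 2-aligned)
28..29  ttl  (1B, 1-aligned)
29..30  -- padding (1B)
30..32  magic  (2B, 2-aligned)
32..36  ack  (4B, 2-aligned)
36..40  src  (4B, 2-aligned)
40..41  checksum  (1B, 1-aligned)
41..42  -- padding (1B)
42..62  port  (20B, 2-aligned)
sizeof = 62, alignof = 2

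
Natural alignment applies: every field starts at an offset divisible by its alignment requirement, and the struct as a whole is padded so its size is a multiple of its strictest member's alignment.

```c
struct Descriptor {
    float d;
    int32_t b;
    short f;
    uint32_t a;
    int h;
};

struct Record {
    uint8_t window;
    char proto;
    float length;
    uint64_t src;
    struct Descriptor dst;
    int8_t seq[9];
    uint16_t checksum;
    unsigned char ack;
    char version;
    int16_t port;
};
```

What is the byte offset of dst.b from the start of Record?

20

Descriptor: @0: d [4B, align 4] → 4; @4: b [4B, align 4] → 8; @8: f [2B, align 2] → 10; +2 pad (align 4); @12: a [4B, align 4] → 16; @16: h [4B, align 4] → 20; size 20, align 4
@0: window [1B, align 1] → 1
@1: proto [1B, align 1] → 2
+2 pad (align 4)
@4: length [4B, align 4] → 8
@8: src [8B, align 8] → 16
@16: dst [20B, align 4] → 36
within Descriptor: b at 4
16 + 4 = 20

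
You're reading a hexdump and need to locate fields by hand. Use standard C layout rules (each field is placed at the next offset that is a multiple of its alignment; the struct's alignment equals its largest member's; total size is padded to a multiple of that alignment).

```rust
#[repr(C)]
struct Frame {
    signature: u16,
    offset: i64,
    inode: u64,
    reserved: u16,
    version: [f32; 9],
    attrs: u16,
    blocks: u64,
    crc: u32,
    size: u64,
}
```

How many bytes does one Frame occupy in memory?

signature at 0 (size 2, align 2) → ends 2
pad 6 to align 8 for offset
offset at 8 (size 8, align 8) → ends 16
inode at 16 (size 8, align 8) → ends 24
reserved at 24 (size 2, align 2) → ends 26
pad 2 to align 4 for version
version at 28 (size 36, align 4) → ends 64
attrs at 64 (size 2, align 2) → ends 66
pad 6 to align 8 for blocks
blocks at 72 (size 8, align 8) → ends 80
crc at 80 (size 4, align 4) → ends 84
pad 4 to align 8 for size
size at 88 (size 8, align 8) → ends 96
total 96 bytes, alignment 8

96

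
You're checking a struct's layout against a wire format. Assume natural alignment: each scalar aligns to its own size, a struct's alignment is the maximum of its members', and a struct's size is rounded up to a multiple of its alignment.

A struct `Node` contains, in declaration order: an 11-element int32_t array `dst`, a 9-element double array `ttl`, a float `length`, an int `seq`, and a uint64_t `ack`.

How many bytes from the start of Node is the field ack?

128

0..44  dst  (44B, 4-aligned)
44..48  -- padding (4B)
48..120  ttl  (72B, 8-aligned)
120..124  length  (4B, 4-aligned)
124..128  seq  (4B, 4-aligned)
128..136  ack  (8B, 8-aligned)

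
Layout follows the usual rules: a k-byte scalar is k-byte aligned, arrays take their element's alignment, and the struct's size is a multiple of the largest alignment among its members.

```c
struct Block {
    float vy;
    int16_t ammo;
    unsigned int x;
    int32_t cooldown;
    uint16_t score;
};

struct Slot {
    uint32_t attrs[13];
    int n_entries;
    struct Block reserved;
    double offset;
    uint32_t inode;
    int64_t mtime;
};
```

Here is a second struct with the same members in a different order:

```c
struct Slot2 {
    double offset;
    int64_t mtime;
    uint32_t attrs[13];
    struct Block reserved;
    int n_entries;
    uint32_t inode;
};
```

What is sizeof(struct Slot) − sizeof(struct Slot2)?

Block: vy at 0 (size 4, align 4) → ends 4; ammo at 4 (size 2, align 2) → ends 6; pad 2 to align 4 for x; x at 8 (size 4, align 4) → ends 12; cooldown at 12 (size 4, align 4) → ends 16; score at 16 (size 2, align 2) → ends 18; tail pad 2 to reach multiple of 4; total 20 bytes, alignment 4
attrs at 0 (size 52, align 4) → ends 52
n_entries at 52 (size 4, align 4) → ends 56
reserved at 56 (size 20, align 4) → ends 76
pad 4 to align 8 for offset
offset at 80 (size 8, align 8) → ends 88
inode at 88 (size 4, align 4) → ends 92
pad 4 to align 8 for mtime
mtime at 96 (size 8, align 8) → ends 104
total 104 bytes, alignment 8
— Slot2 —
offset at 0 (size 8, align 8) → ends 8
mtime at 8 (size 8, align 8) → ends 16
attrs at 16 (size 52, align 4) → ends 68
reserved at 68 (size 20, align 4) → ends 88
n_entries at 88 (size 4, align 4) → ends 92
inode at 92 (size 4, align 4) → ends 96
total 96 bytes, alignment 8
104 − 96 = 8

8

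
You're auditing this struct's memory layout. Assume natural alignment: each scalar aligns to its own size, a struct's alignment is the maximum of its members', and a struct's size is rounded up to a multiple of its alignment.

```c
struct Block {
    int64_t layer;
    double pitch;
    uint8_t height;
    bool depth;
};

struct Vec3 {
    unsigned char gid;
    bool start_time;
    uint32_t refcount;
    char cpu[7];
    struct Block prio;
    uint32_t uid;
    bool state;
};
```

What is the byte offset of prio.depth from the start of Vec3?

Block: 0..8  layer  (8B, 8-aligned); 8..16  pitch  (8B, 8-aligned); 16..17  height  (1B, 1-aligned); 17..18  depth  (1B, 1-aligned); 18..24  -- tail padding (6B); sizeof = 24, alignof = 8
0..1  gid  (1B, 1-aligned)
1..2  start_time  (1B, 1-aligned)
2..4  -- padding (2B)
4..8  refcount  (4B, 4-aligned)
8..15  cpu  (7B, 1-aligned)
15..16  -- padding (1B)
16..40  prio  (24B, 8-aligned)
within Block: depth at 17
16 + 17 = 33

33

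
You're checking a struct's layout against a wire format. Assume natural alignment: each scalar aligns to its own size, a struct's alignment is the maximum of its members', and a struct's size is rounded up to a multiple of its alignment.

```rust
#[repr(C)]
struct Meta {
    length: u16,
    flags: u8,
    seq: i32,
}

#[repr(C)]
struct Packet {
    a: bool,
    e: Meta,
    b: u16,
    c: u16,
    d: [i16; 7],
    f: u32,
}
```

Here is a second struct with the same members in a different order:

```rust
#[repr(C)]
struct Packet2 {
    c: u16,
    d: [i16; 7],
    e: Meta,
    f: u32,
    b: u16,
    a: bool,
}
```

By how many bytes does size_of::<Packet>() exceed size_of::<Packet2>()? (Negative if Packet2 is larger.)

4

Meta: @0: length [2B, align 2] → 2; @2: flags [1B, align 1] → 3; +1 pad (align 4); @4: seq [4B, align 4] → 8; size 8, align 4
@0: a [1B, align 1] → 1
+3 pad (align 4)
@4: e [8B, align 4] → 12
@12: b [2B, align 2] → 14
@14: c [2B, align 2] → 16
@16: d [14B, align 2] → 30
+2 pad (align 4)
@32: f [4B, align 4] → 36
size 36, align 4
— Packet2 —
@0: c [2B, align 2] → 2
@2: d [14B, align 2] → 16
@16: e [8B, align 4] → 24
@24: f [4B, align 4] → 28
@28: b [2B, align 2] → 30
@30: a [1B, align 1] → 31
+1 tail pad (align 4)
size 32, align 4
36 − 32 = 4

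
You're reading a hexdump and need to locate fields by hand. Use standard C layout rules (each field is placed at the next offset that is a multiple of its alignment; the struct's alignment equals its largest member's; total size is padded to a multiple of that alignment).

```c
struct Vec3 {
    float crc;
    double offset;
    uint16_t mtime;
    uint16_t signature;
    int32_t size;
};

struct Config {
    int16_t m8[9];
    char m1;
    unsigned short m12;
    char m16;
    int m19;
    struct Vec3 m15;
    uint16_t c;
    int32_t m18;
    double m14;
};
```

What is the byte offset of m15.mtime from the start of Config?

48

Vec3: @0: crc [4B, align 4] → 4; +4 pad (align 8); @8: offset [8B, align 8] → 16; @16: mtime [2B, align 2] → 18; @18: signature [2B, align 2] → 20; @20: size [4B, align 4] → 24; size 24, align 8
@0: m8 [18B, align 2] → 18
@18: m1 [1B, align 1] → 19
+1 pad (align 2)
@20: m12 [2B, align 2] → 22
@22: m16 [1B, align 1] → 23
+1 pad (align 4)
@24: m19 [4B, align 4] → 28
+4 pad (align 8)
@32: m15 [24B, align 8] → 56
within Vec3: mtime at 16
32 + 16 = 48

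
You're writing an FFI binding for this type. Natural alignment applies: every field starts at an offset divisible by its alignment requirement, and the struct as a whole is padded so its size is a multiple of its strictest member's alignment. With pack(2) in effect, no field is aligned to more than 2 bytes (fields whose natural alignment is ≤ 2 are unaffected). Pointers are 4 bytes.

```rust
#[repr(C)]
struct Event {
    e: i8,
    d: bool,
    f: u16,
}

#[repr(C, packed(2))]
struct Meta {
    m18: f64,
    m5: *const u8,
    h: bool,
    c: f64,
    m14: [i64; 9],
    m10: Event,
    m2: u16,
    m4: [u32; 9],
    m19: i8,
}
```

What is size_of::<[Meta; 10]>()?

1380

Event: 0..1  e  (1B, 1-aligned); 1..2  d  (1B, 1-aligned); 2..4  f  (2B, 2-aligned); sizeof = 4, alignof = 2
0..8  m18  (8B, 2-aligned)
8..12  m5  (4B, 2-aligned)
12..13  h  (1B, 1-aligned)
13..14  -- padding (1B)
14..22  c  (8B, 2-aligned)
22..94  m14  (72B, 2-aligned)
94..98  m10  (4B, 2-aligned)
98..100  m2  (2B, 2-aligned)
100..136  m4  (36B, 2-aligned)
136..137  m19  (1B, 1-aligned)
137..138  -- tail padding (1B)
sizeof = 138, alignof = 2
array of 10: 10 × 138 = 1380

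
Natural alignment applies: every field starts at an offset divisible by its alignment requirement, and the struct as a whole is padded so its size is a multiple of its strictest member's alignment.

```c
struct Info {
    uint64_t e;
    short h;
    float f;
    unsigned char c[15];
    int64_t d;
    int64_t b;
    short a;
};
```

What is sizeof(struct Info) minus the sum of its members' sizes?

0..8  e  (8B, 8-aligned)
8..10  h  (2B, 2-aligned)
10..12  -- padding (2B)
12..16  f  (4B, 4-aligned)
16..31  c  (15B, 1-aligned)
31..32  -- padding (1B)
32..40  d  (8B, 8-aligned)
40..48  b  (8B, 8-aligned)
48..50  a  (2B, 2-aligned)
50..56  -- tail padding (6B)
sizeof = 56, alignof = 8
data bytes 47, size 56 → padding 9

9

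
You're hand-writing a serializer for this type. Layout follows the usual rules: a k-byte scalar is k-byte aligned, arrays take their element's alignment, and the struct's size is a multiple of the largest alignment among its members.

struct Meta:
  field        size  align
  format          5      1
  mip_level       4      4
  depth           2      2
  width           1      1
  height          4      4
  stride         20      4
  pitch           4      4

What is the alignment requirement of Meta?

4

member alignments: format=1, mip_level=4, depth=2, width=1, height=4, stride=4, pitch=4
max = 4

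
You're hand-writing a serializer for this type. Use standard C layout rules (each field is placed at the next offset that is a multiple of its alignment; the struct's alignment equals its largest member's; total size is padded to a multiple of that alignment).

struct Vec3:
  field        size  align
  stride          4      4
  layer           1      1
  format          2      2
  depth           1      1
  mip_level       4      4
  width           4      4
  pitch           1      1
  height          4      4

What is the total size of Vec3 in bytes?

28

0..4  stride  (4B, 4-aligned)
4..5  layer  (1B, 1-aligned)
5..6  -- padding (1B)
6..8  format  (2B, 2-aligned)
8..9  depth  (1B, 1-aligned)
9..12  -- padding (3B)
12..16  mip_level  (4B, 4-aligned)
16..20  width  (4B, 4-aligned)
20..21  pitch  (1B, 1-aligned)
21..24  -- padding (3B)
24..28  height  (4B, 4-aligned)
sizeof = 28, alignof = 4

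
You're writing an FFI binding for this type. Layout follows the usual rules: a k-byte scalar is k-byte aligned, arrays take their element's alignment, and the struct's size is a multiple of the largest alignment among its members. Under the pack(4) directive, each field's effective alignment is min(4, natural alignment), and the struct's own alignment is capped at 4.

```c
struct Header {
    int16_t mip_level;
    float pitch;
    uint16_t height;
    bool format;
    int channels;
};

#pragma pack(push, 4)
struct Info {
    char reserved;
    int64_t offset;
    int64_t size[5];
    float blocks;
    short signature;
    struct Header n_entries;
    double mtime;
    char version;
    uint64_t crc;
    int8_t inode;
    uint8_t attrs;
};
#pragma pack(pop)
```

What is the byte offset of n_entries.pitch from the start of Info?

64

Header: @0: mip_level [2B, align 2] → 2; +2 pad (align 4); @4: pitch [4B, align 4] → 8; @8: height [2B, align 2] → 10; @10: format [1B, align 1] → 11; +1 pad (align 4); @12: channels [4B, align 4] → 16; size 16, align 4
@0: reserved [1B, align 1] → 1
+3 pad (align 4)
@4: offset [8B, align 4] → 12
@12: size [40B, align 4] → 52
@52: blocks [4B, align 4] → 56
@56: signature [2B, align 2] → 58
+2 pad (align 4)
@60: n_entries [16B, align 4] → 76
within Header: pitch at 4
60 + 4 = 64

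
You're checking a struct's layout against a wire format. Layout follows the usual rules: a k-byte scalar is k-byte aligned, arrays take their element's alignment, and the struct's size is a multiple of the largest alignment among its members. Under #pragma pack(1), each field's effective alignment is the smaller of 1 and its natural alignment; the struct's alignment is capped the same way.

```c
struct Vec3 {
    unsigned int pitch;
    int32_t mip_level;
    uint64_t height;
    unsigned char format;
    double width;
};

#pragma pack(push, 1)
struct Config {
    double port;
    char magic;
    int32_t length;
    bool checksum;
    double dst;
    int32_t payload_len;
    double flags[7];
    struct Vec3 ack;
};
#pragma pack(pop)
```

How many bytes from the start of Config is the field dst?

14

Vec3: pitch at 0 (size 4, align 4) → ends 4; mip_level at 4 (size 4, align 4) → ends 8; height at 8 (size 8, align 8) → ends 16; format at 16 (size 1, align 1) → ends 17; pad 7 to align 8 for width; width at 24 (size 8, align 8) → ends 32; total 32 bytes, alignment 8
port at 0 (size 8, align 1) → ends 8
magic at 8 (size 1, align 1) → ends 9
length at 9 (size 4, align 1) → ends 13
checksum at 13 (size 1, align 1) → ends 14
dst at 14 (size 8, align 1) → ends 22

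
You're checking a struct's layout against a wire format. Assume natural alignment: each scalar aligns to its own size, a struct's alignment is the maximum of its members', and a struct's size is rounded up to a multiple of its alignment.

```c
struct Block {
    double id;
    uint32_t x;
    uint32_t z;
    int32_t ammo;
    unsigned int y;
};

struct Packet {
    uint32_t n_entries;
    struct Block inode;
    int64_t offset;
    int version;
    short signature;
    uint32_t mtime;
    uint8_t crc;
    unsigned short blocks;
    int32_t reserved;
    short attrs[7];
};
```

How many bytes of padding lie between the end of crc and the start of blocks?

1

Block: 0..8  id  (8B, 8-aligned); 8..12  x  (4B, 4-aligned); 12..16  z  (4B, 4-aligned); 16..20  ammo  (4B, 4-aligned); 20..24  y  (4B, 4-aligned); sizeof = 24, alignof = 8
0..4  n_entries  (4B, 4-aligned)
4..8  -- padding (4B)
8..32  inode  (24B, 8-aligned)
32..40  offset  (8B, 8-aligned)
40..44  version  (4B, 4-aligned)
44..46  signature  (2B, 2-aligned)
46..48  -- padding (2B)
48..52  mtime  (4B, 4-aligned)
52..53  crc  (1B, 1-aligned)
53..54  -- padding (1B)
54..56  blocks  (2B, 2-aligned)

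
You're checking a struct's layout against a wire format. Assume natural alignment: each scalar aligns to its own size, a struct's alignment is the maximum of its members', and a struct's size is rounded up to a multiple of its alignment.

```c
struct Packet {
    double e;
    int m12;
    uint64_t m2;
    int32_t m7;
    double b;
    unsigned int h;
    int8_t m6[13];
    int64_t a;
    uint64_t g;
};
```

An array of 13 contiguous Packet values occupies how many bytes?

1040

@0: e [8B, align 8] → 8
@8: m12 [4B, align 4] → 12
+4 pad (align 8)
@16: m2 [8B, align 8] → 24
@24: m7 [4B, align 4] → 28
+4 pad (align 8)
@32: b [8B, align 8] → 40
@40: h [4B, align 4] → 44
@44: m6 [13B, align 1] → 57
+7 pad (align 8)
@64: a [8B, align 8] → 72
@72: g [8B, align 8] → 80
size 80, align 8
array of 13: 13 × 80 = 1040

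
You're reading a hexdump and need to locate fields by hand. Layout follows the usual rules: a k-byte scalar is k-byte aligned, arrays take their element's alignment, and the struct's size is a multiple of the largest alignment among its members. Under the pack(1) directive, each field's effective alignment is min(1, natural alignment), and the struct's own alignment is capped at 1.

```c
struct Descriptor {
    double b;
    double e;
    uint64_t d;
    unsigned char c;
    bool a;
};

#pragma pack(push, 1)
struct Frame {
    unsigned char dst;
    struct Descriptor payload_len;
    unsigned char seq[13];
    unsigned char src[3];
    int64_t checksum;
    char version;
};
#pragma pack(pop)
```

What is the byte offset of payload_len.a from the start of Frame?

Descriptor: b at 0 (size 8, align 8) → ends 8; e at 8 (size 8, align 8) → ends 16; d at 16 (size 8, align 8) → ends 24; c at 24 (size 1, align 1) → ends 25; a at 25 (size 1, align 1) → ends 26; tail pad 6 to reach multiple of 8; total 32 bytes, alignment 8
dst at 0 (size 1, align 1) → ends 1
payload_len at 1 (size 32, align 1) → ends 33
within Descriptor: a at 25
1 + 25 = 26

26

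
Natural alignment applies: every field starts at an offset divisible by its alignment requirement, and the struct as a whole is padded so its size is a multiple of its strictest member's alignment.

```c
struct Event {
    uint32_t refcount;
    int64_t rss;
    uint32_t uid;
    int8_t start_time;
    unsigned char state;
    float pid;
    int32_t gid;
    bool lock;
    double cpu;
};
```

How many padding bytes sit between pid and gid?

0

0..4  refcount  (4B, 4-aligned)
4..8  -- padding (4B)
8..16  rss  (8B, 8-aligned)
16..20  uid  (4B, 4-aligned)
20..21  start_time  (1B, 1-aligned)
21..22  state  (1B, 1-aligned)
22..24  -- padding (2B)
24..28  pid  (4B, 4-aligned)
28..32  gid  (4B, 4-aligned)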